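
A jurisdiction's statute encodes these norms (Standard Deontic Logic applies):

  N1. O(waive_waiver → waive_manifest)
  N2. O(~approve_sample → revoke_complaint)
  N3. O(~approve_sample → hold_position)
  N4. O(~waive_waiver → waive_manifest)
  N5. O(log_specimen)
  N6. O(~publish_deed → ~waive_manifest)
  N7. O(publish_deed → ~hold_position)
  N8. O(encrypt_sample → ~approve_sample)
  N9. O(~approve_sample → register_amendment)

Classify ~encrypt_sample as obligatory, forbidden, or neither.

By case analysis on ~waive_waiver: premise 4 gives O(~waive_waiver → waive_manifest) and premise 1 gives O(waive_waiver → waive_manifest), so O(waive_manifest) either way.
Premise 6 is O(~publish_deed → ~waive_manifest); contrapositively O(waive_manifest → publish_deed). Since O(waive_manifest) holds, K gives O(publish_deed).
Applying K to premise 7 (O(publish_deed → ~hold_position)) and O(publish_deed) yields O(~hold_position).
Premise 3, O(~approve_sample → hold_position), contraposes to O(~hold_position → approve_sample); with O(~hold_position) we get O(approve_sample).
Premise 8, O(encrypt_sample → ~approve_sample), contraposes to O(approve_sample → ~encrypt_sample); with O(approve_sample) we get O(~encrypt_sample).
Premises 2, 5, 9 do not contribute to this derivation.
Hence ~encrypt_sample is obligatory.

Obligatory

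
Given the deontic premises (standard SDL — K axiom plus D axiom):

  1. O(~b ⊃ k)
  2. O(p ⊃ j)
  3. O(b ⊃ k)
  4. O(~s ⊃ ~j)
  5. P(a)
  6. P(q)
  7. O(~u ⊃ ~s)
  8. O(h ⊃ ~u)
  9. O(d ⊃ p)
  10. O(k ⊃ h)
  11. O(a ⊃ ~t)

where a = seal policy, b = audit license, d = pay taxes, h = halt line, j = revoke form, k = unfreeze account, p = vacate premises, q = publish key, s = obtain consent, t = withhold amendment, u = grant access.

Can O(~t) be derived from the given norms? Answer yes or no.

Premise 11 is O(a ⊃ ~t), but O(a) is not derivable from the premises (the permission P(a) asserts only ~O(~a), not O(a)), so it does not yield O(~t).
No other premise forces O(~t). An ideal world satisfying every premise can still have ~t false, so O(~t) is not derivable.

No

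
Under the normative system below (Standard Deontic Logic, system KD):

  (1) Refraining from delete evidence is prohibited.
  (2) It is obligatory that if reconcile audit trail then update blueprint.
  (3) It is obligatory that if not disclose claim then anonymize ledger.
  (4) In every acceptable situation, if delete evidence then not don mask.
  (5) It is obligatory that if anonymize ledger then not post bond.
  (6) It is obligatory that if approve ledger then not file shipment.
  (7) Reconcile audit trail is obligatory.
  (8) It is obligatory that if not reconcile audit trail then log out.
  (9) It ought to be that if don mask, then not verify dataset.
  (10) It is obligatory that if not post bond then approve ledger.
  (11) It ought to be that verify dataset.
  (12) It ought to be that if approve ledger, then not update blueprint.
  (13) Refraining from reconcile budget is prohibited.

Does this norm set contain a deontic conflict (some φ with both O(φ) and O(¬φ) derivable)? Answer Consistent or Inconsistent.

Premise 9 is O(don_mask → ¬verify_dataset), but O(don_mask) is not derivable from the premises, so it does not yield O(¬verify_dataset).
So O(¬verify_dataset) is not derivable, and the apparent clash with O(verify_dataset) does not arise.
A world satisfying every obligation exists (e.g. anonymize_ledger=false, approve_ledger=false, delete_evidence=true, disclose_claim=true, don_mask=false, file_shipment=false, log_out=false, post_bond=true, reconcile_audit_trail=true, reconcile_budget=true, update_blueprint=true, verify_dataset=true); no atom is both obligatory and forbidden, so the set is consistent.

Consistent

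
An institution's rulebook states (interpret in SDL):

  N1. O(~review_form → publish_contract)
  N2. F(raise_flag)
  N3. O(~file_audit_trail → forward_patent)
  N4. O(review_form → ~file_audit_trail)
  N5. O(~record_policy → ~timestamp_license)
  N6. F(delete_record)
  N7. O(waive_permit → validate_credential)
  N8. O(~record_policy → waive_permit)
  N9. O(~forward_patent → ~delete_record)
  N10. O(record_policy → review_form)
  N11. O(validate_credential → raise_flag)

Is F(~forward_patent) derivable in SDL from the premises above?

Yes

F(raise_flag) at premise 2 means O(~raise_flag).
Premise 11, O(validate_credential → raise_flag), contraposes to O(~raise_flag → ~validate_credential); with O(~raise_flag) we get O(~validate_credential).
The contrapositive of premise 7 (O(waive_permit → validate_credential)) is O(~validate_credential → ~waive_permit), and O(~validate_credential) is already established, so O(~waive_permit).
Premise 8 is O(~record_policy → waive_permit); contrapositively O(~waive_permit → record_policy). Since O(~waive_permit) holds, K gives O(record_policy).
From O(record_policy) and premise 10, O(record_policy → review_form), we obtain O(review_form).
Premise 4 is O(review_form → ~file_audit_trail); since O(review_form), deontic closure gives O(~file_audit_trail).
With premise 3, O(~file_audit_trail → forward_patent), the K-axiom yields O(forward_patent).
Premises 1, 5, 6, 9 do not contribute to this derivation.
So O(forward_patent) holds, i.e. F(~forward_patent). The claim follows.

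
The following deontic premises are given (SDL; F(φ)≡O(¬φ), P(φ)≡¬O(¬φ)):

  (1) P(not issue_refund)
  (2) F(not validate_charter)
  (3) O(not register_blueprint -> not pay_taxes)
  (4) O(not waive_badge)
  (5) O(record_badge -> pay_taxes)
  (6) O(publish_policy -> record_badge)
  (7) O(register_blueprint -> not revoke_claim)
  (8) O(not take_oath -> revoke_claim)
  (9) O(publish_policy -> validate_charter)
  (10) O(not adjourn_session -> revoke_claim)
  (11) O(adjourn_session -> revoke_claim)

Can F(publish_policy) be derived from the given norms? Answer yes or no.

Premises 11 and 10 are O(adjourn_session -> revoke_claim) and O(not adjourn_session -> revoke_claim); every ideal world satisfies adjourn_session or not adjourn_session, so in either case revoke_claim holds — hence O(revoke_claim).
The contrapositive of premise 7 (O(register_blueprint -> not revoke_claim)) is O(revoke_claim -> not register_blueprint), and O(revoke_claim) is already established, so O(not register_blueprint).
Premise 3 is O(not register_blueprint -> not pay_taxes); since O(not register_blueprint), deontic closure gives O(not pay_taxes).
Premise 5, O(record_badge -> pay_taxes), contraposes to O(not pay_taxes -> not record_badge); with O(not pay_taxes) we get O(not record_badge).
Premise 6, O(publish_policy -> record_badge), contraposes to O(not record_badge -> not publish_policy); with O(not record_badge) we get O(not publish_policy).
Premises 1, 2, 4, 8, 9 do not contribute to this derivation.
So O(not publish_policy) holds, i.e. F(publish_policy). The claim follows.

Yes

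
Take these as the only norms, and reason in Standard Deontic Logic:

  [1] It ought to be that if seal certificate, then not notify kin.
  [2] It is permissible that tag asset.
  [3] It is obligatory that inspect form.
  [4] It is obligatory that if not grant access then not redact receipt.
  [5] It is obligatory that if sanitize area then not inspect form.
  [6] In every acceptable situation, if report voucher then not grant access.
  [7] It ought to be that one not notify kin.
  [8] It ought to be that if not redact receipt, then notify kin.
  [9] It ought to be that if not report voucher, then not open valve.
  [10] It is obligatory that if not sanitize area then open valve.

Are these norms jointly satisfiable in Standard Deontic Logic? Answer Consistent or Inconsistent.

Premise 7 states O(¬notify_kin) outright.
Premise 8, O(¬redact_receipt → notify_kin), contraposes to O(¬notify_kin → redact_receipt); with O(¬notify_kin) we get O(redact_receipt).
Premise 4 is O(¬grant_access → ¬redact_receipt); contrapositively O(redact_receipt → grant_access). Since O(redact_receipt) holds, K gives O(grant_access).
The contrapositive of premise 6 (O(report_voucher → ¬grant_access)) is O(grant_access → ¬report_voucher), and O(grant_access) is already established, so O(¬report_voucher).
With premise 9, O(¬report_voucher → ¬open_valve), the K-axiom yields O(¬open_valve).
Premise 10 is O(¬sanitize_area → open_valve); contrapositively O(¬open_valve → sanitize_area). Since O(¬open_valve) holds, K gives O(sanitize_area).
Premise 5 is O(sanitize_area → ¬inspect_form); since O(sanitize_area), deontic closure gives O(¬inspect_form).
But premise 3 directly asserts O(inspect_form).
We now have both O(¬inspect_form) and O(inspect_form) — inspect_form is simultaneously obligatory and forbidden, violating the D-axiom.

Inconsistent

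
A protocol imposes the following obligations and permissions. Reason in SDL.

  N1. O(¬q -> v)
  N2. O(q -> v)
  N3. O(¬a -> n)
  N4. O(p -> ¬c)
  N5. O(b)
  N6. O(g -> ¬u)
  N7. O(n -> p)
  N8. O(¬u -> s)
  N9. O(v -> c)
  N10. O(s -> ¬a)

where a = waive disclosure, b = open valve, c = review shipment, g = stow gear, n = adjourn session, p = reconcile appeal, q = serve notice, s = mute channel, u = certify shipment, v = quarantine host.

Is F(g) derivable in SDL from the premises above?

Premises 2 and 1 are O(q -> v) and O(¬q -> v); every ideal world satisfies q or ¬q, so in either case v holds — hence O(v).
From O(v) and premise 9, O(v -> c), we obtain O(c).
Premise 4 is O(p -> ¬c); contrapositively O(c -> ¬p). Since O(c) holds, K gives O(¬p).
The contrapositive of premise 7 (O(n -> p)) is O(¬p -> ¬n), and O(¬p) is already established, so O(¬n).
Premise 3 is O(¬a -> n); contrapositively O(¬n -> a). Since O(¬n) holds, K gives O(a).
Premise 10, O(s -> ¬a), contraposes to O(a -> ¬s); with O(a) we get O(¬s).
The contrapositive of premise 8 (O(¬u -> s)) is O(¬s -> u), and O(¬s) is already established, so O(u).
The contrapositive of premise 6 (O(g -> ¬u)) is O(u -> ¬g), and O(u) is already established, so O(¬g).
Premise 5 does not contribute to this derivation.
So O(¬g) holds, i.e. F(g). The claim follows.

Yes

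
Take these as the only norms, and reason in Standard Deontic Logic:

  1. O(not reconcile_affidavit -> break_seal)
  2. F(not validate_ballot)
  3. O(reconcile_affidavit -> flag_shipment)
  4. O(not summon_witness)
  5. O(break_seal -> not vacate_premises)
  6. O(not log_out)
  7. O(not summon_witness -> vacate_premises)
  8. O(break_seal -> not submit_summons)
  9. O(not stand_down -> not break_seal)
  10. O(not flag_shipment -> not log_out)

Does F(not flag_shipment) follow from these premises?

Yes

Premise 4 gives O(not summon_witness).
From O(not summon_witness) and premise 7, O(not summon_witness -> vacate_premises), we obtain O(vacate_premises).
The contrapositive of premise 5 (O(break_seal -> not vacate_premises)) is O(vacate_premises -> not break_seal), and O(vacate_premises) is already established, so O(not break_seal).
The contrapositive of premise 1 (O(not reconcile_affidavit -> break_seal)) is O(not break_seal -> reconcile_affidavit), and O(not break_seal) is already established, so O(reconcile_affidavit).
Premise 3 is O(reconcile_affidavit -> flag_shipment); since O(reconcile_affidavit), deontic closure gives O(flag_shipment).
Premises 2, 6, 8, 9, 10 do not contribute to this derivation.
So O(flag_shipment) holds, i.e. F(not flag_shipment). The claim follows.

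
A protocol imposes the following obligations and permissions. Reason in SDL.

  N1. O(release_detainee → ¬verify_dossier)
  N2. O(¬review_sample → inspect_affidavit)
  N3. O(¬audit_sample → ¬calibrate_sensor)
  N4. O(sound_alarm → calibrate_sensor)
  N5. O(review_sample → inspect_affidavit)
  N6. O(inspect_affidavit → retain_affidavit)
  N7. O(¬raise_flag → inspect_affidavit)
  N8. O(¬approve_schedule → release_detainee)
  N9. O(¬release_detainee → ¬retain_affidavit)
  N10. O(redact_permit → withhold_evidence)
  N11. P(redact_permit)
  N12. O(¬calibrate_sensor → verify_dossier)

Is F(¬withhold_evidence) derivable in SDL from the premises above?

Premise 10 is O(redact_permit → withhold_evidence), but O(redact_permit) is not derivable from the premises (the permission P(redact_permit) asserts only ¬O(¬redact_permit), not O(redact_permit)), so it does not yield O(withhold_evidence).
No other premise forces O(withhold_evidence). An ideal world satisfying every premise can still have ¬withhold_evidence true, so F(¬withhold_evidence) is not derivable.

No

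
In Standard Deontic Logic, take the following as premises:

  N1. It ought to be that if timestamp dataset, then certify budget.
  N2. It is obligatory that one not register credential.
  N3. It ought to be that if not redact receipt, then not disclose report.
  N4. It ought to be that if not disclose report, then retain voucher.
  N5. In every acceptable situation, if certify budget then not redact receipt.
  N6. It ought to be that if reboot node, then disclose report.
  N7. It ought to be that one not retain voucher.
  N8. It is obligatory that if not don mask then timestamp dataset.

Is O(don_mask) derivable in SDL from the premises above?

Premise 7 gives O(¬retain_voucher).
Premise 4, O(¬disclose_report → retain_voucher), contraposes to O(¬retain_voucher → disclose_report); with O(¬retain_voucher) we get O(disclose_report).
Premise 3, O(¬redact_receipt → ¬disclose_report), contraposes to O(disclose_report → redact_receipt); with O(disclose_report) we get O(redact_receipt).
The contrapositive of premise 5 (O(certify_budget → ¬redact_receipt)) is O(redact_receipt → ¬certify_budget), and O(redact_receipt) is already established, so O(¬certify_budget).
The contrapositive of premise 1 (O(timestamp_dataset → certify_budget)) is O(¬certify_budget → ¬timestamp_dataset), and O(¬certify_budget) is already established, so O(¬timestamp_dataset).
Premise 8 is O(¬don_mask → timestamp_dataset); contrapositively O(¬timestamp_dataset → don_mask). Since O(¬timestamp_dataset) holds, K gives O(don_mask).
Premises 2, 6 do not contribute to this derivation.
So O(don_mask) follows.

Yes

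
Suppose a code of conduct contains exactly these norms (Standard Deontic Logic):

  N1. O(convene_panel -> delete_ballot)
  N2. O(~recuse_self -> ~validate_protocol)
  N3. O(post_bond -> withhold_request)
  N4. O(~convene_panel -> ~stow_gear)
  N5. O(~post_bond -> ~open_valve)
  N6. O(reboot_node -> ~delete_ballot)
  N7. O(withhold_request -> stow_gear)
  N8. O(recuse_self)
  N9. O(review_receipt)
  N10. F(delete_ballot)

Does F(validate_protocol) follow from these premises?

No

Premise 2 is O(~recuse_self -> ~validate_protocol), but O(~recuse_self) is not derivable from the premises, so it does not yield O(~validate_protocol).
No other premise forces O(~validate_protocol). An ideal world satisfying every premise can still have validate_protocol true, so F(validate_protocol) is not derivable.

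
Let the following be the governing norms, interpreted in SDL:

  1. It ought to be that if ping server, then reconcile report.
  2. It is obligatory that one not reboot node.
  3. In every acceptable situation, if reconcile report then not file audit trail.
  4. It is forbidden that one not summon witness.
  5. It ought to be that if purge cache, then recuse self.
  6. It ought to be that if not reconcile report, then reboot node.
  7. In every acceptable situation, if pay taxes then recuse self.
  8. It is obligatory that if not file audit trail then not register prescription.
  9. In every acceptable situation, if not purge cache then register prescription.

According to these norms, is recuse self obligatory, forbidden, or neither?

Premise 2 gives O(¬reboot_node).
Premise 6, O(¬reconcile_report → reboot_node), contraposes to O(¬reboot_node → reconcile_report); with O(¬reboot_node) we get O(reconcile_report).
Applying K to premise 3 (O(reconcile_report → ¬file_audit_trail)) and O(reconcile_report) yields O(¬file_audit_trail).
From O(¬file_audit_trail) and premise 8, O(¬file_audit_trail → ¬register_prescription), we obtain O(¬register_prescription).
Premise 9, O(¬purge_cache → register_prescription), contraposes to O(¬register_prescription → purge_cache); with O(¬register_prescription) we get O(purge_cache).
Premise 5 is O(purge_cache → recuse_self); since O(purge_cache), deontic closure gives O(recuse_self).
Premises 1, 4, 7 do not contribute to this derivation.
Hence recuse_self is obligatory.

Obligatory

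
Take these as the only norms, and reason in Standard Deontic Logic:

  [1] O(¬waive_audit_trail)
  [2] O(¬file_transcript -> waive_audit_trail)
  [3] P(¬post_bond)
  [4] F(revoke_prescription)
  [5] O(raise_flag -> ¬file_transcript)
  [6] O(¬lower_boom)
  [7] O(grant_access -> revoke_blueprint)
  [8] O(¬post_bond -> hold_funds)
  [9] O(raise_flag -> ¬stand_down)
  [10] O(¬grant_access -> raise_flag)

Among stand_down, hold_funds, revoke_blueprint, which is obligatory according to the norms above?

revoke_blueprint

Premise 1 gives O(¬waive_audit_trail).
Premise 2 is O(¬file_transcript -> waive_audit_trail); contrapositively O(¬waive_audit_trail -> file_transcript). Since O(¬waive_audit_trail) holds, K gives O(file_transcript).
Premise 5, O(raise_flag -> ¬file_transcript), contraposes to O(file_transcript -> ¬raise_flag); with O(file_transcript) we get O(¬raise_flag).
The contrapositive of premise 10 (O(¬grant_access -> raise_flag)) is O(¬raise_flag -> grant_access), and O(¬raise_flag) is already established, so O(grant_access).
From O(grant_access) and premise 7, O(grant_access -> revoke_blueprint), we obtain O(revoke_blueprint).
So O(revoke_blueprint) holds — revoke_blueprint is obligatory. None of the other listed options is made obligatory by any chain of premises.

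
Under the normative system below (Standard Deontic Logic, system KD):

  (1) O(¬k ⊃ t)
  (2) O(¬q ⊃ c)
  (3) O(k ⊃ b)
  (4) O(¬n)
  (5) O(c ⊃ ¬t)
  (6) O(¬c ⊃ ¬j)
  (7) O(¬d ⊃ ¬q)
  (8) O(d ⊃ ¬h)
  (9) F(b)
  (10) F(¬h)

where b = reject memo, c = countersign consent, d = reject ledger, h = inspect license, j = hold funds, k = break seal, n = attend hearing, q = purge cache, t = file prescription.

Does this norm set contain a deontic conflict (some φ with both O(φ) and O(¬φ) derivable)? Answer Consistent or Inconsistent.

Inconsistent

F(¬h) at premise 10 means O(h).
The contrapositive of premise 8 (O(d ⊃ ¬h)) is O(h ⊃ ¬d), and O(h) is already established, so O(¬d).
From O(¬d) and premise 7, O(¬d ⊃ ¬q), we obtain O(¬q).
From O(¬q) and premise 2, O(¬q ⊃ c), we obtain O(c).
From O(c) and premise 5, O(c ⊃ ¬t), we obtain O(¬t).
Premise 1, O(¬k ⊃ t), contraposes to O(¬t ⊃ k); with O(¬t) we get O(k).
With premise 3, O(k ⊃ b), the K-axiom yields O(b).
Yet premise 9 is F(b), i.e. O(¬b).
We now have both O(b) and O(¬b) — b is simultaneously obligatory and forbidden, violating the D-axiom.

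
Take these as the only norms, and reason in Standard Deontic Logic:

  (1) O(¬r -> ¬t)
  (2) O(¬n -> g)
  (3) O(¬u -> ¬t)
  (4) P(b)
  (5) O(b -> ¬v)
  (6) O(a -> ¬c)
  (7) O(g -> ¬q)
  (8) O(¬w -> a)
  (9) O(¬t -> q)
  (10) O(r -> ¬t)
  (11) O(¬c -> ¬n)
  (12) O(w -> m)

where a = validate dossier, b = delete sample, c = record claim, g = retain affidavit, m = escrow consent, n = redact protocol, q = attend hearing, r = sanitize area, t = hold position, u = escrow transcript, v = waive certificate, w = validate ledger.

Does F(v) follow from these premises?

Premise 5 is O(b -> ¬v), but O(b) is not derivable from the premises (the permission P(b) asserts only ¬O(¬b), not O(b)), so it does not yield O(¬v).
No other premise forces O(¬v). An ideal world satisfying every premise can still have v true, so F(v) is not derivable.

No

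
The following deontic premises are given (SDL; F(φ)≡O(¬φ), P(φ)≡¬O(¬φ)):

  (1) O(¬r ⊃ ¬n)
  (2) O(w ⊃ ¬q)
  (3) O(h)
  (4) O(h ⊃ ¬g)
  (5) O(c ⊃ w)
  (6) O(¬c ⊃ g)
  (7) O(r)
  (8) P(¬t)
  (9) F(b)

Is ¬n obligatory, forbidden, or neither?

Neither

Premise 1 is O(¬r ⊃ ¬n), but O(¬r) is not derivable from the premises, so it does not yield O(¬n).
No premise or chain of K-axiom applications forces O(¬n), and none forces O(n). So ¬n is neither obligatory nor forbidden under these norms.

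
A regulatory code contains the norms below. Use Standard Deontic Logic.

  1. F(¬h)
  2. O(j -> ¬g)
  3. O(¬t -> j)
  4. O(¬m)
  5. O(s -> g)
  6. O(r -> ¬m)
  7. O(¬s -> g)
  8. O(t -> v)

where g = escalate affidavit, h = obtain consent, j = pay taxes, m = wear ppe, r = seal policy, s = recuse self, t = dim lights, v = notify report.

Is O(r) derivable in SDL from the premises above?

No

Premise 6 is O(r -> ¬m); even if O(¬m) held, inferring O(r) would be affirming the consequent — invalid.
No other premise forces O(r). An ideal world satisfying every premise can still have r false, so O(r) is not derivable.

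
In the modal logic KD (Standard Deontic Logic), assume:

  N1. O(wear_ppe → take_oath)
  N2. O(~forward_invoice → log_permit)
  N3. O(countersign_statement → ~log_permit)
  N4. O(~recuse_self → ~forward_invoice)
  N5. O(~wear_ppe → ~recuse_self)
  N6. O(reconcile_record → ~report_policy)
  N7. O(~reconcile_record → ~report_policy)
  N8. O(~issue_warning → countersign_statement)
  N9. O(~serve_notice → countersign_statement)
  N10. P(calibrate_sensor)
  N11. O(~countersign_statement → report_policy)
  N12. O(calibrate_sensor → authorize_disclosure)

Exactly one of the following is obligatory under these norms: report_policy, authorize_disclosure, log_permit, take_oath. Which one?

take_oath

Premises 7 and 6 are O(~reconcile_record → ~report_policy) and O(reconcile_record → ~report_policy); every ideal world satisfies ~reconcile_record or reconcile_record, so in either case ~report_policy holds — hence O(~report_policy).
The contrapositive of premise 11 (O(~countersign_statement → report_policy)) is O(~report_policy → countersign_statement), and O(~report_policy) is already established, so O(countersign_statement).
Premise 3 is O(countersign_statement → ~log_permit); since O(countersign_statement), deontic closure gives O(~log_permit).
Premise 2, O(~forward_invoice → log_permit), contraposes to O(~log_permit → forward_invoice); with O(~log_permit) we get O(forward_invoice).
Premise 4 is O(~recuse_self → ~forward_invoice); contrapositively O(forward_invoice → recuse_self). Since O(forward_invoice) holds, K gives O(recuse_self).
Premise 5 is O(~wear_ppe → ~recuse_self); contrapositively O(recuse_self → wear_ppe). Since O(recuse_self) holds, K gives O(wear_ppe).
Applying K to premise 1 (O(wear_ppe → take_oath)) and O(wear_ppe) yields O(take_oath).
So O(take_oath) holds — take_oath is obligatory. None of the other listed options is made obligatory by any chain of premises.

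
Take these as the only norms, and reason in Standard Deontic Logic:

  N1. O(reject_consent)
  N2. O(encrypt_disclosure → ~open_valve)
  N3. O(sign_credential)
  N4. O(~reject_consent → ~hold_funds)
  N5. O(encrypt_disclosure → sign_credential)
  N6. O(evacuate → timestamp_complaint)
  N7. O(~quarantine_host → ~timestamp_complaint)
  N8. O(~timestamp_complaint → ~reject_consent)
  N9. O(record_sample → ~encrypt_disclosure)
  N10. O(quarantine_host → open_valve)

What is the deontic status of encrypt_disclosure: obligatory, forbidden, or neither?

Forbidden

From premise 1 we have O(reject_consent).
Premise 8 is O(~timestamp_complaint → ~reject_consent); contrapositively O(reject_consent → timestamp_complaint). Since O(reject_consent) holds, K gives O(timestamp_complaint).
The contrapositive of premise 7 (O(~quarantine_host → ~timestamp_complaint)) is O(timestamp_complaint → quarantine_host), and O(timestamp_complaint) is already established, so O(quarantine_host).
Applying K to premise 10 (O(quarantine_host → open_valve)) and O(quarantine_host) yields O(open_valve).
Premise 2 is O(encrypt_disclosure → ~open_valve); contrapositively O(open_valve → ~encrypt_disclosure). Since O(open_valve) holds, K gives O(~encrypt_disclosure).
Premises 3, 4, 5, 6, 9 do not contribute to this derivation.
Thus O(~encrypt_disclosure), which is F(encrypt_disclosure): encrypt_disclosure is forbidden.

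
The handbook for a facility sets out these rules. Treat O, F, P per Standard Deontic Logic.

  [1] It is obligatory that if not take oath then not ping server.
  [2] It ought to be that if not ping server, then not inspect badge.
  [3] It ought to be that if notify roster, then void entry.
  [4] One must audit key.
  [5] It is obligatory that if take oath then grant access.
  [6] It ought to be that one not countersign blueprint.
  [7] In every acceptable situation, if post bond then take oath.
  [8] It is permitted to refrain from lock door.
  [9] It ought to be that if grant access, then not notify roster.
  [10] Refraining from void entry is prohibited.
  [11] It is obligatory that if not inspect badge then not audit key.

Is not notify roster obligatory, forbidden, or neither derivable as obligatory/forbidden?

From premise 4 we have O(audit_key).
Premise 11, O(¬inspect_badge → ¬audit_key), contraposes to O(audit_key → inspect_badge); with O(audit_key) we get O(inspect_badge).
The contrapositive of premise 2 (O(¬ping_server → ¬inspect_badge)) is O(inspect_badge → ping_server), and O(inspect_badge) is already established, so O(ping_server).
Premise 1 is O(¬take_oath → ¬ping_server); contrapositively O(ping_server → take_oath). Since O(ping_server) holds, K gives O(take_oath).
With premise 5, O(take_oath → grant_access), the K-axiom yields O(grant_access).
Premise 9 is O(grant_access → ¬notify_roster); since O(grant_access), deontic closure gives O(¬notify_roster).
Premises 3, 6, 7, 8, 10 do not contribute to this derivation.
Hence ¬notify_roster is obligatory.

Obligatory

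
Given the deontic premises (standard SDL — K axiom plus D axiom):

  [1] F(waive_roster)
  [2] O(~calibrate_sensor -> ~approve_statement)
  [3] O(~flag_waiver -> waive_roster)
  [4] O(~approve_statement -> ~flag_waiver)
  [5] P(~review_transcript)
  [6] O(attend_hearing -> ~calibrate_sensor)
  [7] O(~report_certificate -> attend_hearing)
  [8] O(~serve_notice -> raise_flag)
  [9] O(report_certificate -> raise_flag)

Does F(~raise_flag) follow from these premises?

F(waive_roster) at premise 1 means O(~waive_roster).
The contrapositive of premise 3 (O(~flag_waiver -> waive_roster)) is O(~waive_roster -> flag_waiver), and O(~waive_roster) is already established, so O(flag_waiver).
Premise 4 is O(~approve_statement -> ~flag_waiver); contrapositively O(flag_waiver -> approve_statement). Since O(flag_waiver) holds, K gives O(approve_statement).
The contrapositive of premise 2 (O(~calibrate_sensor -> ~approve_statement)) is O(approve_statement -> calibrate_sensor), and O(approve_statement) is already established, so O(calibrate_sensor).
Premise 6, O(attend_hearing -> ~calibrate_sensor), contraposes to O(calibrate_sensor -> ~attend_hearing); with O(calibrate_sensor) we get O(~attend_hearing).
Premise 7, O(~report_certificate -> attend_hearing), contraposes to O(~attend_hearing -> report_certificate); with O(~attend_hearing) we get O(report_certificate).
With premise 9, O(report_certificate -> raise_flag), the K-axiom yields O(raise_flag).
Premises 5, 8 do not contribute to this derivation.
So O(raise_flag) holds, i.e. F(~raise_flag). The claim follows.

Yes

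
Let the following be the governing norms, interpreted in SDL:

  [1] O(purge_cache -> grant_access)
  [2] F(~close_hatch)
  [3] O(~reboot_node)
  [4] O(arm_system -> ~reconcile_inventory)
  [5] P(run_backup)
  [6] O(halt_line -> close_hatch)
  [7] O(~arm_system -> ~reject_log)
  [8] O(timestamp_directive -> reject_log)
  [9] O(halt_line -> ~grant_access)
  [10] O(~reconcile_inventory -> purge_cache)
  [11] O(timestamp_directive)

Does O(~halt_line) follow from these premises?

Yes

Premise 11 states O(timestamp_directive) outright.
With premise 8, O(timestamp_directive -> reject_log), the K-axiom yields O(reject_log).
The contrapositive of premise 7 (O(~arm_system -> ~reject_log)) is O(reject_log -> arm_system), and O(reject_log) is already established, so O(arm_system).
Applying K to premise 4 (O(arm_system -> ~reconcile_inventory)) and O(arm_system) yields O(~reconcile_inventory).
With premise 10, O(~reconcile_inventory -> purge_cache), the K-axiom yields O(purge_cache).
Premise 1 is O(purge_cache -> grant_access); since O(purge_cache), deontic closure gives O(grant_access).
The contrapositive of premise 9 (O(halt_line -> ~grant_access)) is O(grant_access -> ~halt_line), and O(grant_access) is already established, so O(~halt_line).
Premises 2, 3, 5, 6 do not contribute to this derivation.
So O(~halt_line) follows.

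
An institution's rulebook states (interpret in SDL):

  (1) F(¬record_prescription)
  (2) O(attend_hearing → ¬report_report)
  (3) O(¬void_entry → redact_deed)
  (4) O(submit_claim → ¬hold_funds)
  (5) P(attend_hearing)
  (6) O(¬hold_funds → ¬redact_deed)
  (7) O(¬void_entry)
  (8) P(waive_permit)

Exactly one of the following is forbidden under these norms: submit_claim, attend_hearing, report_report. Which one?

submit_claim

Premise 7 states O(¬void_entry) outright.
Premise 3 is O(¬void_entry → redact_deed); since O(¬void_entry), deontic closure gives O(redact_deed).
Premise 6, O(¬hold_funds → ¬redact_deed), contraposes to O(redact_deed → hold_funds); with O(redact_deed) we get O(hold_funds).
The contrapositive of premise 4 (O(submit_claim → ¬hold_funds)) is O(hold_funds → ¬submit_claim), and O(hold_funds) is already established, so O(¬submit_claim).
So O(¬submit_claim) holds, i.e. submit_claim is forbidden. None of the other listed options is forbidden under the premises.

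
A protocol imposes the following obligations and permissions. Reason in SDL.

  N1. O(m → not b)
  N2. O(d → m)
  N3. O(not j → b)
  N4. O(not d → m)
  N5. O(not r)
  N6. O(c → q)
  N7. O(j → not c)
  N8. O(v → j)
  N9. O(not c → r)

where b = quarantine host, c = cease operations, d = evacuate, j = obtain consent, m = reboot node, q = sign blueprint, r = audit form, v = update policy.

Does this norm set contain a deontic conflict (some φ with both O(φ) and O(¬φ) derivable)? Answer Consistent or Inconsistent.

Inconsistent

Premises 4 and 2 cover both cases: O(not d → m) and O(d → m). Since not d ∨ d is a tautology, O(m) follows.
With premise 1, O(m → not b), the K-axiom yields O(not b).
The contrapositive of premise 3 (O(not j → b)) is O(not b → j), and O(not b) is already established, so O(j).
With premise 7, O(j → not c), the K-axiom yields O(not c).
Applying K to premise 9 (O(not c → r)) and O(not c) yields O(r).
But premise 5 directly asserts O(not r).
We now have both O(r) and O(not r) — r is simultaneously obligatory and forbidden, violating the D-axiom.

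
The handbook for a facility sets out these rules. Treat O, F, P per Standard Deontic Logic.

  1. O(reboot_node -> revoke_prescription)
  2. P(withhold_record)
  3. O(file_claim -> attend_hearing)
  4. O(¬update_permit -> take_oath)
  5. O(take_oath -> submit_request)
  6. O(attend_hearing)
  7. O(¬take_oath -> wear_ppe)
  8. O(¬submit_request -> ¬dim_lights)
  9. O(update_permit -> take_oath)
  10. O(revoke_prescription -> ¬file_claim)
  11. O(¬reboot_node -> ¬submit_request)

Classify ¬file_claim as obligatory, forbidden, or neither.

Premises 4 and 9 cover both cases: O(¬update_permit -> take_oath) and O(update_permit -> take_oath). Since ¬update_permit ∨ update_permit is a tautology, O(take_oath) follows.
Premise 5 is O(take_oath -> submit_request); since O(take_oath), deontic closure gives O(submit_request).
Premise 11, O(¬reboot_node -> ¬submit_request), contraposes to O(submit_request -> reboot_node); with O(submit_request) we get O(reboot_node).
From O(reboot_node) and premise 1, O(reboot_node -> revoke_prescription), we obtain O(revoke_prescription).
Applying K to premise 10 (O(revoke_prescription -> ¬file_claim)) and O(revoke_prescription) yields O(¬file_claim).
Premises 2, 3, 6, 7, 8 do not contribute to this derivation.
Hence ¬file_claim is obligatory.

Obligatory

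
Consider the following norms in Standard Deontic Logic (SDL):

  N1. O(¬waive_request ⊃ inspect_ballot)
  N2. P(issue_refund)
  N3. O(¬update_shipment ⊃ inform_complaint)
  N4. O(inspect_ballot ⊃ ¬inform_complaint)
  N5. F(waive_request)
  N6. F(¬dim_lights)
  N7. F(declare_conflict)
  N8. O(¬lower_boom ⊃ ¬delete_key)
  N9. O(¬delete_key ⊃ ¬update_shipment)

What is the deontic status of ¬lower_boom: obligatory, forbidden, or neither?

Forbidden

F(waive_request) at premise 5 means O(¬waive_request).
From O(¬waive_request) and premise 1, O(¬waive_request ⊃ inspect_ballot), we obtain O(inspect_ballot).
Applying K to premise 4 (O(inspect_ballot ⊃ ¬inform_complaint)) and O(inspect_ballot) yields O(¬inform_complaint).
The contrapositive of premise 3 (O(¬update_shipment ⊃ inform_complaint)) is O(¬inform_complaint ⊃ update_shipment), and O(¬inform_complaint) is already established, so O(update_shipment).
Premise 9, O(¬delete_key ⊃ ¬update_shipment), contraposes to O(update_shipment ⊃ delete_key); with O(update_shipment) we get O(delete_key).
Premise 8, O(¬lower_boom ⊃ ¬delete_key), contraposes to O(delete_key ⊃ lower_boom); with O(delete_key) we get O(lower_boom).
Premises 2, 6, 7 do not contribute to this derivation.
Thus O(lower_boom), which is F(¬lower_boom): ¬lower_boom is forbidden.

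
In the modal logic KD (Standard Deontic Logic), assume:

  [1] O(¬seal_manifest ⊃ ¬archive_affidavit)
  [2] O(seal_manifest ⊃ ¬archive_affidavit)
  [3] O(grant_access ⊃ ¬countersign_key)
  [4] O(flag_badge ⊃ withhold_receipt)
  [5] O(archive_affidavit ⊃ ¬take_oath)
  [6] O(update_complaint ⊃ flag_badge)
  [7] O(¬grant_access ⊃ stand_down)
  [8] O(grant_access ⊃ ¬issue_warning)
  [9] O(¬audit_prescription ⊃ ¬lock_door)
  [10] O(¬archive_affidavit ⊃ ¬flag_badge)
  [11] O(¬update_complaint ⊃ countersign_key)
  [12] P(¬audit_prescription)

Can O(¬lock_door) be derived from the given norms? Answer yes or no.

No

Premise 9 is O(¬audit_prescription ⊃ ¬lock_door), but O(¬audit_prescription) is not derivable from the premises (the permission P(¬audit_prescription) asserts only ¬O(audit_prescription), not O(¬audit_prescription)), so it does not yield O(¬lock_door).
No other premise forces O(¬lock_door). An ideal world satisfying every premise can still have ¬lock_door false, so O(¬lock_door) is not derivable.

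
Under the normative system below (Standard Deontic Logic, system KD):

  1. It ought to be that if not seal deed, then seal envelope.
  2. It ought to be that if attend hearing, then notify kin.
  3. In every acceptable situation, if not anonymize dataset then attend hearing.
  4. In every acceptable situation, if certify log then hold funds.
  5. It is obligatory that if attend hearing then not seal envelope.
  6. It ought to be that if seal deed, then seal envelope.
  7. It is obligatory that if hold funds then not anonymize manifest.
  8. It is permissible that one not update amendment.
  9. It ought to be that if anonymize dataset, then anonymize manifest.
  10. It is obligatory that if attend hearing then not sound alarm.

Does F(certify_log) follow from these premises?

By case analysis on seal_deed: premise 6 gives O(seal_deed → seal_envelope) and premise 1 gives O(¬seal_deed → seal_envelope), so O(seal_envelope) either way.
Premise 5, O(attend_hearing → ¬seal_envelope), contraposes to O(seal_envelope → ¬attend_hearing); with O(seal_envelope) we get O(¬attend_hearing).
Premise 3, O(¬anonymize_dataset → attend_hearing), contraposes to O(¬attend_hearing → anonymize_dataset); with O(¬attend_hearing) we get O(anonymize_dataset).
With premise 9, O(anonymize_dataset → anonymize_manifest), the K-axiom yields O(anonymize_manifest).
Premise 7 is O(hold_funds → ¬anonymize_manifest); contrapositively O(anonymize_manifest → ¬hold_funds). Since O(anonymize_manifest) holds, K gives O(¬hold_funds).
Premise 4, O(certify_log → hold_funds), contraposes to O(¬hold_funds → ¬certify_log); with O(¬hold_funds) we get O(¬certify_log).
Premises 2, 8, 10 do not contribute to this derivation.
So O(¬certify_log) holds, i.e. F(certify_log). The claim follows.

Yes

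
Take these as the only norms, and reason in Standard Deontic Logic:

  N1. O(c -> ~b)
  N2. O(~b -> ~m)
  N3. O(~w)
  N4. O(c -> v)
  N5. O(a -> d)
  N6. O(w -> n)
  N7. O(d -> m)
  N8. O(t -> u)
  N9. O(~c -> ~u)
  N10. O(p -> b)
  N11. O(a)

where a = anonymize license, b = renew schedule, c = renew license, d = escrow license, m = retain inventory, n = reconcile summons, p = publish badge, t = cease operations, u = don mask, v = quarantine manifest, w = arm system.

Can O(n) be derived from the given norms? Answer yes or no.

Premise 6 is O(w -> n), but O(w) is not derivable from the premises, so it does not yield O(n).
No other premise forces O(n). An ideal world satisfying every premise can still have n false, so O(n) is not derivable.

No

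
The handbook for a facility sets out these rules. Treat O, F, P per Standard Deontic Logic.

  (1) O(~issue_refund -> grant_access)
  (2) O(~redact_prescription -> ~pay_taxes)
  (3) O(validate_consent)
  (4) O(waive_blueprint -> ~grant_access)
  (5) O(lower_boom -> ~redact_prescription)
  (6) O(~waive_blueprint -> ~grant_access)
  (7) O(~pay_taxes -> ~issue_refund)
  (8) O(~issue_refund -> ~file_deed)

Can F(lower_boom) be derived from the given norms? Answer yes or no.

Yes

Premises 4 and 6 are O(waive_blueprint -> ~grant_access) and O(~waive_blueprint -> ~grant_access); every ideal world satisfies waive_blueprint or ~waive_blueprint, so in either case ~grant_access holds — hence O(~grant_access).
Premise 1, O(~issue_refund -> grant_access), contraposes to O(~grant_access -> issue_refund); with O(~grant_access) we get O(issue_refund).
Premise 7 is O(~pay_taxes -> ~issue_refund); contrapositively O(issue_refund -> pay_taxes). Since O(issue_refund) holds, K gives O(pay_taxes).
Premise 2 is O(~redact_prescription -> ~pay_taxes); contrapositively O(pay_taxes -> redact_prescription). Since O(pay_taxes) holds, K gives O(redact_prescription).
Premise 5, O(lower_boom -> ~redact_prescription), contraposes to O(redact_prescription -> ~lower_boom); with O(redact_prescription) we get O(~lower_boom).
Premises 3, 8 do not contribute to this derivation.
So O(~lower_boom) holds, i.e. F(lower_boom). The claim follows.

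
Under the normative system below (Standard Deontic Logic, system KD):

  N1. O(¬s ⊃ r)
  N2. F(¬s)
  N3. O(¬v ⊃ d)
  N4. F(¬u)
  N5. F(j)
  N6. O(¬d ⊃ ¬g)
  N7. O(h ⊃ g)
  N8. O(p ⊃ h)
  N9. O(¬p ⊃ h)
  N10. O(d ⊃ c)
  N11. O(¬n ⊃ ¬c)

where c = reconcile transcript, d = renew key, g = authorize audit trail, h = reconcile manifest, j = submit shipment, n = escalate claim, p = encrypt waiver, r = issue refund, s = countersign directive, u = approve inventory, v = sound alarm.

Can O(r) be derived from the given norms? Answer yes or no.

Premise 1 is O(¬s ⊃ r), but O(¬s) is not derivable from the premises, so it does not yield O(r).
No other premise forces O(r). An ideal world satisfying every premise can still have r false, so O(r) is not derivable.

No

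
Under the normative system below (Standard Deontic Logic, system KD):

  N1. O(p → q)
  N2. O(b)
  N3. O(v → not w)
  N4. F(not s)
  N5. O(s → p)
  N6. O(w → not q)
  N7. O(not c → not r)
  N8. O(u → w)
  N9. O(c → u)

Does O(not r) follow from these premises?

Yes

Premise 4 is F(not s), i.e. O(s).
Premise 5 is O(s → p); since O(s), deontic closure gives O(p).
Applying K to premise 1 (O(p → q)) and O(p) yields O(q).
Premise 6, O(w → not q), contraposes to O(q → not w); with O(q) we get O(not w).
The contrapositive of premise 8 (O(u → w)) is O(not w → not u), and O(not w) is already established, so O(not u).
Premise 9, O(c → u), contraposes to O(not u → not c); with O(not u) we get O(not c).
From O(not c) and premise 7, O(not c → not r), we obtain O(not r).
Premises 2, 3 do not contribute to this derivation.
So O(not r) follows.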